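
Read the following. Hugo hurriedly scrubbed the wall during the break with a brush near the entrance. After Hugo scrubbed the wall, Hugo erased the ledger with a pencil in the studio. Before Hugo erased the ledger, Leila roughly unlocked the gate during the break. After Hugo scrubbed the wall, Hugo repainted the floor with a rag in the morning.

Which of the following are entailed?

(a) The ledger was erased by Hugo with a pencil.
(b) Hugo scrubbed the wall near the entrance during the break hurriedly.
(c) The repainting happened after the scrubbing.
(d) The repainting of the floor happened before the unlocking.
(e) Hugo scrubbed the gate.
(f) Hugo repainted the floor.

(a) Entailed — dropping 'in the studio' leaves a sub-description the original still satisfies.
(b) Entailed — the original entails any weakening of itself; this just drops 'with a brush'.
(c) Entailed — the narrative places the scrubbing before the repainting.
(d) Not entailed — the narrative doesn't order the repainting relative to the unlocking.
(e) Not entailed — Hugo scrubbed the wall, not the gate; the gate belongs to the unlocking event.
(f) Entailed — this follows by dropping conjuncts from the repainting event's description.

(a), (b), (c), (f)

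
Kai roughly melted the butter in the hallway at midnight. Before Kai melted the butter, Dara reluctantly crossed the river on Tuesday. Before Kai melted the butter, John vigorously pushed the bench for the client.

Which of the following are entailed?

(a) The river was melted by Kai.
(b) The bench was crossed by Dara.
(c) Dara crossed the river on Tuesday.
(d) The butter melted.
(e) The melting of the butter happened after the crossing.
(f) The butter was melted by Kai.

(c), (d), (e), (f)

(a) Not entailed — Kai melted the butter, not the river; the river belongs to the crossing event.
(b) Not entailed — Dara crossed the river, not the bench; the bench belongs to the pushing event.
(c) Entailed — the original entails any weakening of itself; this just drops 'reluctantly'.
(d) Entailed — 'Kai melted the butter' is causative; it entails the inchoative 'the butter melted'.
(e) Entailed — the narrative places the crossing before the melting.
(f) Entailed — dropping 'at midnight', 'in the hallway', 'roughly' leaves a sub-description the original still satisfies.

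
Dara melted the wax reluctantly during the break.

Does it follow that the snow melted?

Nothing is said about any snow; only the wax is affected.

no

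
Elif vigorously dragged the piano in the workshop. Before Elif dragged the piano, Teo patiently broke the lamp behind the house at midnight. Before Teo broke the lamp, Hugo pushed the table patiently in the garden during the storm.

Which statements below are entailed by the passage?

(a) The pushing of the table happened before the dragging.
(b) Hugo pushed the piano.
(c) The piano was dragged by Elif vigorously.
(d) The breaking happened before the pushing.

(a), (c)

(a) Entailed — the narrative places the pushing before the dragging.
(b) Not entailed — Hugo pushed the table, not the piano; the piano belongs to the dragging event.
(c) Entailed — every conjunct here is already in the original dragging event.
(d) Not entailed — the narrative places the pushing before the breaking, not after.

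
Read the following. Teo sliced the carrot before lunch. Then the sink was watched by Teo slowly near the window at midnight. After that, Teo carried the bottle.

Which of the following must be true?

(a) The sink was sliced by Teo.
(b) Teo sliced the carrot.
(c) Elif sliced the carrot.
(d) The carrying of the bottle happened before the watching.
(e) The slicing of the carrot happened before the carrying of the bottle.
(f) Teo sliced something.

(b), (e), (f)

(a) Not entailed — Teo sliced the carrot, not the sink; the sink belongs to the watching event.
(b) Entailed — dropping 'before lunch' leaves a sub-description the original still satisfies.
(c) Not entailed — the passage has Teo slicing the carrot, not Elif.
(d) Not entailed — the narrative places the watching before the carrying, not after.
(e) Entailed — the narrative places the slicing before the carrying.
(f) Entailed — dropping 'before lunch' and generalizing the patient leaves a sub-description the original still satisfies.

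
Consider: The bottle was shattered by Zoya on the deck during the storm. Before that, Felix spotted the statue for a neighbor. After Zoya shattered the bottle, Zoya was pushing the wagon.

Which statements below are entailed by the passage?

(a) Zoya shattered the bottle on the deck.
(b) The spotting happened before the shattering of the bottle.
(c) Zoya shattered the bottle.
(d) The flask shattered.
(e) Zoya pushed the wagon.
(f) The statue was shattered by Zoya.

(a), (b), (c), (e)

(a) Entailed — every conjunct here is already in the original shattering event.
(b) Entailed — the narrative places the spotting before the shattering.
(c) Entailed — the original entails any weakening of itself; this just drops 'during the storm', 'on the deck'.
(d) Not entailed — the bottle is what shattered, not the flask.
(e) Entailed — 'push' is an activity; 'was pushing' entails that some pushing happened, so 'pushed' holds.
(f) Not entailed — Zoya shattered the bottle, not the statue; the statue belongs to the spotting event.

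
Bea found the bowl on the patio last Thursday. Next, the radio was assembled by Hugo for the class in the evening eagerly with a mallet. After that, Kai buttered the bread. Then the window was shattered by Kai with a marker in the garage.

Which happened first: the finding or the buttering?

The connectives place the finding before the buttering.

the finding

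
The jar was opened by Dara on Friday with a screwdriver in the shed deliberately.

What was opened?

'the jar' marks the patient of the opening event.

the jar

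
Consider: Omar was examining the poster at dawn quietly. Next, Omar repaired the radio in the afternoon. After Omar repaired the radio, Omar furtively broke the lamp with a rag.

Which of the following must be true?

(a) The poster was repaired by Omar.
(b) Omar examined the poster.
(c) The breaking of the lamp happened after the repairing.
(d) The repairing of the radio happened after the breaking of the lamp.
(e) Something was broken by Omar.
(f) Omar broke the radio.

(a) Not entailed — Omar repaired the radio, not the poster; the poster belongs to the examining event.
(b) Entailed — 'examine' is an activity; 'was examining' entails that some examining happened, so 'examined' holds.
(c) Entailed — the narrative places the repairing before the breaking.
(d) Not entailed — the narrative places the repairing before the breaking, not after.
(e) Entailed — every conjunct here is already in the original breaking event.
(f) Not entailed — Omar broke the lamp, not the radio; the radio belongs to the repairing event.

(b), (c), (e)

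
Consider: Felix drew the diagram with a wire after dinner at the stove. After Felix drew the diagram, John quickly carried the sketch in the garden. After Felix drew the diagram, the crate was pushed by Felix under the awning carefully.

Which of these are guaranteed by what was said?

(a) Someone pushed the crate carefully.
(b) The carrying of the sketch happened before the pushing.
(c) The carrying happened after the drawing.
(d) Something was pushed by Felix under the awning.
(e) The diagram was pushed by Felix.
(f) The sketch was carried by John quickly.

(a) Entailed — this follows by dropping conjuncts from the pushing event's description.
(b) Not entailed — the narrative doesn't order the carrying relative to the pushing.
(c) Entailed — the narrative places the drawing before the carrying.
(d) Entailed — every conjunct here is already in the original pushing event.
(e) Not entailed — Felix pushed the crate, not the diagram; the diagram belongs to the drawing event.
(f) Entailed — this follows by dropping conjuncts from the carrying event's description.

(a), (c), (d), (f)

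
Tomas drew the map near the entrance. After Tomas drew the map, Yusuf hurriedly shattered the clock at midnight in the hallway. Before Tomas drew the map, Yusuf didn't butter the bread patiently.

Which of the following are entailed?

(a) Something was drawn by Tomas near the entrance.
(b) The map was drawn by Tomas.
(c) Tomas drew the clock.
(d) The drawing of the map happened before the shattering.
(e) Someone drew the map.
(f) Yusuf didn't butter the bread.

(a) Entailed — every conjunct here is already in the original drawing event.
(b) Entailed — every conjunct here is already in the original drawing event.
(c) Not entailed — Tomas drew the map, not the clock; the clock belongs to the shattering event.
(d) Entailed — the narrative places the drawing before the shattering.
(e) Entailed — this follows by dropping conjuncts from the drawing event's description.
(f) Not entailed — dropping 'patiently' under negation is not valid — the original leaves open that Yusuf buttered the bread some other way.

(a), (b), (d), (e)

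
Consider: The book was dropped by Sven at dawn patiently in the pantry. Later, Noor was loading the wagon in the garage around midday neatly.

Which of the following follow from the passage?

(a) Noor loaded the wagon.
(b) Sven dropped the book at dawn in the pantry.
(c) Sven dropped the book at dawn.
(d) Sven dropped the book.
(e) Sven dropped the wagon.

(a) Not entailed — 'was loading' is progressive on an accomplishment; it does not entail the completed 'loaded'.
(b) Entailed — the original entails any weakening of itself; this just drops 'patiently'.
(c) Entailed — dropping 'patiently', 'in the pantry' leaves a sub-description the original still satisfies.
(d) Entailed — every conjunct here is already in the original dropping event.
(e) Not entailed — Sven dropped the book, not the wagon; the wagon belongs to the loading event.

(b), (c), (d)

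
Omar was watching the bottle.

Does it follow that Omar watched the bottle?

yes

'watch' is atelic; if Omar was watching the bottle, then Omar watched the bottle (for some time).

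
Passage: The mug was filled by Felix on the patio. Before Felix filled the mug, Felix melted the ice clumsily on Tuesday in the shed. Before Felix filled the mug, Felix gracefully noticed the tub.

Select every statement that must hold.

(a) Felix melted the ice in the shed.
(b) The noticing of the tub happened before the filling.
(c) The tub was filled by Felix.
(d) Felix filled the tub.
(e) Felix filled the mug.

(a), (b), (e)

(a) Entailed — every conjunct here is already in the original melting event.
(b) Entailed — the narrative places the noticing before the filling.
(c) Not entailed — Felix filled the mug, not the tub; the tub belongs to the noticing event.
(d) Not entailed — Felix filled the mug, not the tub; the tub belongs to the noticing event.
(e) Entailed — this follows by dropping conjuncts from the filling event's description.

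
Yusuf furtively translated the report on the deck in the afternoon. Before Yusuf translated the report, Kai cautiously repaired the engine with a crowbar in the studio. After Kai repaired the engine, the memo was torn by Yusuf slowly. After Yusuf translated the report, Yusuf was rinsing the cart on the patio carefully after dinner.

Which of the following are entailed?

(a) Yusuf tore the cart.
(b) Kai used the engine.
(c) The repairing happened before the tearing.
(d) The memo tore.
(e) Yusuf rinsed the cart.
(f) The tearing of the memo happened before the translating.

(a) Not entailed — Yusuf tore the memo, not the cart; the cart belongs to the rinsing event.
(b) Not entailed — the engine is the patient, not an instrument — Kai used a crowbar.
(c) Entailed — the narrative places the repairing before the tearing.
(d) Entailed — 'Yusuf tore the memo' is causative; it entails the inchoative 'the memo tore'.
(e) Entailed — 'rinse' is an activity; 'was rinsing' entails that some rinsing happened, so 'rinsed' holds.
(f) Not entailed — the narrative doesn't order the tearing relative to the translating.

(c), (d), (e)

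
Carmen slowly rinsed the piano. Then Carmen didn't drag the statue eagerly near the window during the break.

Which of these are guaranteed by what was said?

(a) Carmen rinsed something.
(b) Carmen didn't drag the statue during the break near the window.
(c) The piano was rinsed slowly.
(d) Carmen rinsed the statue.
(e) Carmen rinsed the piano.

(a), (c), (e)

(a) Entailed — every conjunct here is already in the original rinsing event.
(b) Not entailed — dropping 'eagerly' under negation is not valid — the original leaves open that Carmen dragged the statue some other way.
(c) Entailed — every conjunct here is already in the original rinsing event.
(d) Not entailed — Carmen rinsed the piano, not the statue; the statue belongs to the dragging event.
(e) Entailed — this follows by dropping conjuncts from the rinsing event's description.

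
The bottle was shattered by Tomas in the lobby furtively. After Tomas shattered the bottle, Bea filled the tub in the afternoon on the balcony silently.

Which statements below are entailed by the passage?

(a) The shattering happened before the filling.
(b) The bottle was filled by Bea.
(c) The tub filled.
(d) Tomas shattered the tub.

(a), (c)

(a) Entailed — the narrative places the shattering before the filling.
(b) Not entailed — Bea filled the tub, not the bottle; the bottle belongs to the shattering event.
(c) Entailed — 'Bea filled the tub' is causative; it entails the inchoative 'the tub filled'.
(d) Not entailed — Tomas shattered the bottle, not the tub; the tub belongs to the filling event.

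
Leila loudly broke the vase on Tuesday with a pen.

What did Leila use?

a pen

'with a pen' marks the instrument of the breaking event.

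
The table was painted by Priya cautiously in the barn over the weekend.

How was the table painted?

cautiously

'cautiously' marks the manner of the painting event.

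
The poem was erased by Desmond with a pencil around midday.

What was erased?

the poem

'the poem' marks the patient of the erasing event.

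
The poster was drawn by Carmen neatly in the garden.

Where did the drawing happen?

in the garden

'in the garden' marks the location of the drawing event.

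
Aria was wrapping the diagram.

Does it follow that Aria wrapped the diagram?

no

'was wrapping' is progressive; for an accomplishment like 'wrap the diagram', it doesn't entail completion.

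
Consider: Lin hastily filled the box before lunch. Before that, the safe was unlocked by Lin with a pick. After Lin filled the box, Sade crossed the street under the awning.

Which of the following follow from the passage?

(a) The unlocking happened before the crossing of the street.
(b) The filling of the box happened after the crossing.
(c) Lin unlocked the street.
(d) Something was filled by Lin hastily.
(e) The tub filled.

(a) Entailed — the narrative places the unlocking before the crossing.
(b) Not entailed — the narrative places the filling before the crossing, not after.
(c) Not entailed — Lin unlocked the safe, not the street; the street belongs to the crossing event.
(d) Entailed — the original entails any weakening of itself; this just drops 'before lunch' and generalizes the patient.
(e) Not entailed — the box is what filled, not the tub.

(a), (d)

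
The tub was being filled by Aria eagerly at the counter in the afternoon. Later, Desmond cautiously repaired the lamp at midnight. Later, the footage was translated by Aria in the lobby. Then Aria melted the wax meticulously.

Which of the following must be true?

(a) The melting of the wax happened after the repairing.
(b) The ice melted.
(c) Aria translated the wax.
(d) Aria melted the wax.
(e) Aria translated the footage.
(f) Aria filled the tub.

(a) Entailed — the narrative places the repairing before the melting.
(b) Not entailed — the wax is what melted, not the ice.
(c) Not entailed — Aria translated the footage, not the wax; the wax belongs to the melting event.
(d) Entailed — the original entails any weakening of itself; this just drops 'meticulously'.
(e) Entailed — every conjunct here is already in the original translating event.
(f) Not entailed — 'was filling' is progressive on an accomplishment; it does not entail the completed 'filled'.

(a), (d), (e)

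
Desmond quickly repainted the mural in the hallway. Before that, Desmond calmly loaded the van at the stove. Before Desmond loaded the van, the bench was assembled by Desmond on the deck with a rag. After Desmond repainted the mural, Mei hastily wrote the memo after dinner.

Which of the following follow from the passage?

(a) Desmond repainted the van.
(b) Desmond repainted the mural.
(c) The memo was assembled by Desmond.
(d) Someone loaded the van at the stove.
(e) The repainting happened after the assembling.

(a) Not entailed — Desmond repainted the mural, not the van; the van belongs to the loading event.
(b) Entailed — dropping 'in the hallway', 'quickly' leaves a sub-description the original still satisfies.
(c) Not entailed — Desmond assembled the bench, not the memo; the memo belongs to the writing event.
(d) Entailed — this follows by dropping conjuncts from the loading event's description.
(e) Entailed — the narrative places the assembling before the repainting.

(b), (d), (e)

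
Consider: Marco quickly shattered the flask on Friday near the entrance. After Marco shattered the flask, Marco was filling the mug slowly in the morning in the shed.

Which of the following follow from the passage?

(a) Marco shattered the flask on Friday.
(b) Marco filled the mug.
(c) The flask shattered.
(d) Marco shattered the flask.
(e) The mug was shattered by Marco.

(a), (c), (d)

(a) Entailed — this follows by dropping conjuncts from the shattering event's description.
(b) Not entailed — 'was filling' is progressive on an accomplishment; it does not entail the completed 'filled'.
(c) Entailed — 'Marco shattered the flask' is causative; it entails the inchoative 'the flask shattered'.
(d) Entailed — dropping 'near the entrance', 'quickly', 'on Friday' leaves a sub-description the original still satisfies.
(e) Not entailed — Marco shattered the flask, not the mug; the mug belongs to the filling event.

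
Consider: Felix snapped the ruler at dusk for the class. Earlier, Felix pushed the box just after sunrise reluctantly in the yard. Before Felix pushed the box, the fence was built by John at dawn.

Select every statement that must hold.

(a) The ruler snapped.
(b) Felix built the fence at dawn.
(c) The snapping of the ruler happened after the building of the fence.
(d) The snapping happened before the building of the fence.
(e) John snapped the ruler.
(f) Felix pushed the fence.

(a) Entailed — 'Felix snapped the ruler' is causative; it entails the inchoative 'the ruler snapped'.
(b) Not entailed — the passage has John building the fence, not Felix.
(c) Entailed — the narrative places the building before the snapping.
(d) Not entailed — the narrative places the building before the snapping, not after.
(e) Not entailed — the passage has Felix snapping the ruler, not John.
(f) Not entailed — Felix pushed the box, not the fence; the fence belongs to the building event.

(a), (c)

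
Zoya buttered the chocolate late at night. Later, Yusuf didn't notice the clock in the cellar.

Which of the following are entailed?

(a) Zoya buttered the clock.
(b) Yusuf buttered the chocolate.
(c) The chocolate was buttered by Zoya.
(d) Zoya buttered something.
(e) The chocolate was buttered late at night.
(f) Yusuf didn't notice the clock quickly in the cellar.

(a) Not entailed — Zoya buttered the chocolate, not the clock; the clock belongs to the noticing event.
(b) Not entailed — the passage has Zoya buttering the chocolate, not Yusuf.
(c) Entailed — dropping 'late at night' leaves a sub-description the original still satisfies.
(d) Entailed — this follows by dropping conjuncts from the buttering event's description.
(e) Entailed — generalizing the agent leaves a sub-description the original still satisfies.
(f) Entailed — under negation, adding a further restriction is entailed: if no such noticing event occurred, none occurred quickly either.

(c), (d), (e), (f)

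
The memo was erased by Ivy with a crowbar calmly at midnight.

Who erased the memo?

Ivy

'Ivy' marks the agent of the erasing event.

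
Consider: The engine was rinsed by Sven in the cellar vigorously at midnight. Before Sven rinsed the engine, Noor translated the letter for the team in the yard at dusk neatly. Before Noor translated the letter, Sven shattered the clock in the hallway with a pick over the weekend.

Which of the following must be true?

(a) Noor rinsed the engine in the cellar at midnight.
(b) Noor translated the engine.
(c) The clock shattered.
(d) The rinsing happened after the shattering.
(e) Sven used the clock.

(a) Not entailed — the passage has Sven rinsing the engine, not Noor.
(b) Not entailed — Noor translated the letter, not the engine; the engine belongs to the rinsing event.
(c) Entailed — 'Sven shattered the clock' is causative; it entails the inchoative 'the clock shattered'.
(d) Entailed — the narrative places the shattering before the rinsing.
(e) Not entailed — the clock is the patient, not an instrument — Sven used a pick.

(c), (d)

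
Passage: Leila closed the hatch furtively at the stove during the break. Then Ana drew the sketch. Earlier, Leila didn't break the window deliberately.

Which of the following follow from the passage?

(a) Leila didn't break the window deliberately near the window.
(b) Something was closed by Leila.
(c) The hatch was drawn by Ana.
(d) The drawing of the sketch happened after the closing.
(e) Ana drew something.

(a) Entailed — under negation, adding a further restriction is entailed: if no such breaking event occurred, none occurred near the window either.
(b) Entailed — dropping 'furtively', 'at the stove', 'during the break' and generalizing the patient leaves a sub-description the original still satisfies.
(c) Not entailed — Ana drew the sketch, not the hatch; the hatch belongs to the closing event.
(d) Entailed — the narrative places the closing before the drawing.
(e) Entailed — generalizing the patient leaves a sub-description the original still satisfies.

(a), (b), (d), (e)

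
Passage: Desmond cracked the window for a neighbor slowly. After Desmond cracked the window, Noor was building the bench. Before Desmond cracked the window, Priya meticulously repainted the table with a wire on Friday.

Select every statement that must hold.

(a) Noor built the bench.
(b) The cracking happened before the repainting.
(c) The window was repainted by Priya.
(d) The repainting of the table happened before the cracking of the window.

(d)

(a) Not entailed — 'was building' is progressive on an accomplishment; it does not entail the completed 'built'.
(b) Not entailed — the narrative places the repainting before the cracking, not after.
(c) Not entailed — Priya repainted the table, not the window; the window belongs to the cracking event.
(d) Entailed — the narrative places the repainting before the cracking.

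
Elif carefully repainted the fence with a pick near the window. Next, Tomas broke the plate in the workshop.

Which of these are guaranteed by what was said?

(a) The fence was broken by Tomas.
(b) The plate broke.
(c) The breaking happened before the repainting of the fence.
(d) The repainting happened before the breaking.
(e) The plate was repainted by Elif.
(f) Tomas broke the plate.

(a) Not entailed — Tomas broke the plate, not the fence; the fence belongs to the repainting event.
(b) Entailed — 'Tomas broke the plate' is causative; it entails the inchoative 'the plate broke'.
(c) Not entailed — the narrative places the repainting before the breaking, not after.
(d) Entailed — the narrative places the repainting before the breaking.
(e) Not entailed — Elif repainted the fence, not the plate; the plate belongs to the breaking event.
(f) Entailed — every conjunct here is already in the original breaking event.

(b), (d), (f)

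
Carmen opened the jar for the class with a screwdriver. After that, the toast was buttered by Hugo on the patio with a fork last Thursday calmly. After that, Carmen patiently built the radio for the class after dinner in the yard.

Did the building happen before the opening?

no

The narrative orders the opening before the building.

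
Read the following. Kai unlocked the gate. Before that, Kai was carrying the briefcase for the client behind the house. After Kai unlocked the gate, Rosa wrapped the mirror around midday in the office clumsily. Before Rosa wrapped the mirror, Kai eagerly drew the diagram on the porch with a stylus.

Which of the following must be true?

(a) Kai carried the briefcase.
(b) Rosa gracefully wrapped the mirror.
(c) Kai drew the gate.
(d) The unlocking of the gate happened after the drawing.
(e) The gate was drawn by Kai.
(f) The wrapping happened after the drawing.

(a), (f)

(a) Entailed — 'carry' is an activity; 'was carrying' entails that some carrying happened, so 'carried' holds.
(b) Not entailed — 'gracefully' adds a manner not in (and inconsistent with) the original.
(c) Not entailed — Kai drew the diagram, not the gate; the gate belongs to the unlocking event.
(d) Not entailed — the narrative doesn't order the drawing relative to the unlocking.
(e) Not entailed — Kai drew the diagram, not the gate; the gate belongs to the unlocking event.
(f) Entailed — the narrative places the drawing before the wrapping.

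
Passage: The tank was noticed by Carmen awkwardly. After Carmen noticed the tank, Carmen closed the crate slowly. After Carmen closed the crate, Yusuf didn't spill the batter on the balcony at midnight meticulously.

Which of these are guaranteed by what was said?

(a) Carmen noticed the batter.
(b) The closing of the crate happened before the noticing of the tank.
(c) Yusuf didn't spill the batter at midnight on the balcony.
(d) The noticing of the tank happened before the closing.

(a) Not entailed — Carmen noticed the tank, not the batter; the batter belongs to the spilling event.
(b) Not entailed — the narrative places the noticing before the closing, not after.
(c) Not entailed — dropping 'meticulously' under negation is not valid — the original leaves open that Yusuf spilled the batter some other way.
(d) Entailed — the narrative places the noticing before the closing.

(d)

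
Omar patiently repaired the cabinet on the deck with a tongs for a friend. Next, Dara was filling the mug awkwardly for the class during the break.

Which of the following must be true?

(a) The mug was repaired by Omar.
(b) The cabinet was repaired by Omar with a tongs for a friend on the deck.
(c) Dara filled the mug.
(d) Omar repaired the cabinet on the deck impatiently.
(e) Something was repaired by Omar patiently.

(b), (e)

(a) Not entailed — Omar repaired the cabinet, not the mug; the mug belongs to the filling event.
(b) Entailed — this follows by dropping conjuncts from the repairing event's description.
(c) Not entailed — 'was filling' is progressive on an accomplishment; it does not entail the completed 'filled'.
(d) Not entailed — 'impatiently' adds a manner not in (and inconsistent with) the original.
(e) Entailed — dropping 'with a tongs', 'on the deck', 'for a friend' and generalizing the patient leaves a sub-description the original still satisfies.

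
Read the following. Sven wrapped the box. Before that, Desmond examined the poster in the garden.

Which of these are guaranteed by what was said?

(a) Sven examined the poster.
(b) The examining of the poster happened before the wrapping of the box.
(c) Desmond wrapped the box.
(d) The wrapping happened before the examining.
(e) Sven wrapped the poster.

(b)

(a) Not entailed — the passage has Desmond examining the poster, not Sven.
(b) Entailed — the narrative places the examining before the wrapping.
(c) Not entailed — the passage has Sven wrapping the box, not Desmond.
(d) Not entailed — the narrative places the examining before the wrapping, not after.
(e) Not entailed — Sven wrapped the box, not the poster; the poster belongs to the examining event.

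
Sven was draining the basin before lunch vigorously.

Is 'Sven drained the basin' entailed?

no

'was draining' is progressive; for an accomplishment like 'drain the basin', it doesn't entail completion.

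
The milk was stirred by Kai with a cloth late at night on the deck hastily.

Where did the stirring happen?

on the deck

'on the deck' marks the location of the stirring event.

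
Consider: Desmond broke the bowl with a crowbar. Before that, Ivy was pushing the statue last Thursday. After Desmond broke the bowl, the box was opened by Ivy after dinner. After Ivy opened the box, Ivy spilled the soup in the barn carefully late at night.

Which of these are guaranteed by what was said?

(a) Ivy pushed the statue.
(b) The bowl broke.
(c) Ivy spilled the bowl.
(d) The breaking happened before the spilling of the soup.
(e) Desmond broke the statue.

(a) Entailed — 'push' is an activity; 'was pushing' entails that some pushing happened, so 'pushed' holds.
(b) Entailed — 'Desmond broke the bowl' is causative; it entails the inchoative 'the bowl broke'.
(c) Not entailed — Ivy spilled the soup, not the bowl; the bowl belongs to the breaking event.
(d) Entailed — the narrative places the breaking before the spilling.
(e) Not entailed — Desmond broke the bowl, not the statue; the statue belongs to the pushing event.

(a), (b), (d)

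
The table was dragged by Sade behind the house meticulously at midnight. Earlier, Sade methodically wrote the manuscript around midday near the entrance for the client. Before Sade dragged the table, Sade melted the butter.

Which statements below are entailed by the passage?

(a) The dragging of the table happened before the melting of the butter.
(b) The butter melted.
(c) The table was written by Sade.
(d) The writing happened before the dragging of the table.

(a) Not entailed — the narrative places the melting before the dragging, not after.
(b) Entailed — 'Sade melted the butter' is causative; it entails the inchoative 'the butter melted'.
(c) Not entailed — Sade wrote the manuscript, not the table; the table belongs to the dragging event.
(d) Entailed — the narrative places the writing before the dragging.

(b), (d)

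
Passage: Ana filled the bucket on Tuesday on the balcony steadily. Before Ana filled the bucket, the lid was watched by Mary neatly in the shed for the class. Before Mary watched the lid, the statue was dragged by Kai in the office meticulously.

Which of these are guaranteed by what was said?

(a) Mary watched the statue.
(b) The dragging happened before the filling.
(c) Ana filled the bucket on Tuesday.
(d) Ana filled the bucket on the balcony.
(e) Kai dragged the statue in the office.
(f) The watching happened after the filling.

(b), (c), (d), (e)

(a) Not entailed — Mary watched the lid, not the statue; the statue belongs to the dragging event.
(b) Entailed — the narrative places the dragging before the filling.
(c) Entailed — every conjunct here is already in the original filling event.
(d) Entailed — dropping 'steadily', 'on Tuesday' leaves a sub-description the original still satisfies.
(e) Entailed — this follows by dropping conjuncts from the dragging event's description.
(f) Not entailed — the narrative places the watching before the filling, not after.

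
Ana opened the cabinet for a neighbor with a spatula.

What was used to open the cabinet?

a spatula

'with a spatula' marks the instrument of the opening event.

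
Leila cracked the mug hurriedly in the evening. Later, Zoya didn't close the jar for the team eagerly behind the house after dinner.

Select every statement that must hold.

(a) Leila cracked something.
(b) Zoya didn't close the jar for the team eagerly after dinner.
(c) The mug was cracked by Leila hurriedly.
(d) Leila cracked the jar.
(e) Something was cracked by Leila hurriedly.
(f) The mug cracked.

(a), (c), (e), (f)

(a) Entailed — dropping 'in the evening', 'hurriedly' and generalizing the patient leaves a sub-description the original still satisfies.
(b) Not entailed — dropping 'behind the house' under negation is not valid — the original leaves open that Zoya closed the jar some other way.
(c) Entailed — the original entails any weakening of itself; this just drops 'in the evening'.
(d) Not entailed — Leila cracked the mug, not the jar; the jar belongs to the closing event.
(e) Entailed — this follows by dropping conjuncts from the cracking event's description.
(f) Entailed — 'Leila cracked the mug' is causative; it entails the inchoative 'the mug cracked'.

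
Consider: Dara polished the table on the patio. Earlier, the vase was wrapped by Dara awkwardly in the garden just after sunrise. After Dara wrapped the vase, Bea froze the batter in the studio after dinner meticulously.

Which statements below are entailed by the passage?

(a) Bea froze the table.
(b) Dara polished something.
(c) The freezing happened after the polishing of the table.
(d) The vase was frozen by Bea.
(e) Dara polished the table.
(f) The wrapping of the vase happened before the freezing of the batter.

(b), (e), (f)

(a) Not entailed — Bea froze the batter, not the table; the table belongs to the polishing event.
(b) Entailed — this follows by dropping conjuncts from the polishing event's description.
(c) Not entailed — the narrative doesn't order the polishing relative to the freezing.
(d) Not entailed — Bea froze the batter, not the vase; the vase belongs to the wrapping event.
(e) Entailed — the original entails any weakening of itself; this just drops 'on the patio'.
(f) Entailed — the narrative places the wrapping before the freezing.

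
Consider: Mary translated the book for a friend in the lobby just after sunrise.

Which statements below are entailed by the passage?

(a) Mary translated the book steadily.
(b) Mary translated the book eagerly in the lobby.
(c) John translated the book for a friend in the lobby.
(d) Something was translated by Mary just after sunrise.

(d)

(a) Not entailed — 'steadily' adds information not in the original event.
(b) Not entailed — 'eagerly' adds information not in the original event.
(c) Not entailed — the passage has Mary translating the book, not John.
(d) Entailed — every conjunct here is already in the original translating event.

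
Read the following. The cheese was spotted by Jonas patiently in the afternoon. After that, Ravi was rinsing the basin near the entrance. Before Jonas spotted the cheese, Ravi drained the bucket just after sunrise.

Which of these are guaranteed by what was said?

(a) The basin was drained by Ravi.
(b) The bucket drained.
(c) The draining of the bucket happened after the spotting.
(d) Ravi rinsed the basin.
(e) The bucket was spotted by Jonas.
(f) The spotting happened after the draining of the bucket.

(b), (d), (f)

(a) Not entailed — Ravi drained the bucket, not the basin; the basin belongs to the rinsing event.
(b) Entailed — 'Ravi drained the bucket' is causative; it entails the inchoative 'the bucket drained'.
(c) Not entailed — the narrative places the draining before the spotting, not after.
(d) Entailed — 'rinse' is an activity; 'was rinsing' entails that some rinsing happened, so 'rinsed' holds.
(e) Not entailed — Jonas spotted the cheese, not the bucket; the bucket belongs to the draining event.
(f) Entailed — the narrative places the draining before the spotting.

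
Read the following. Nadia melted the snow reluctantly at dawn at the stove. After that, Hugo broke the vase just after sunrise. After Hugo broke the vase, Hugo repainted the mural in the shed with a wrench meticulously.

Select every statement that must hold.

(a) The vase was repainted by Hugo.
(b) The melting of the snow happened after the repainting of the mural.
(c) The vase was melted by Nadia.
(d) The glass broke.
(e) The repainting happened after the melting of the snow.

(a) Not entailed — Hugo repainted the mural, not the vase; the vase belongs to the breaking event.
(b) Not entailed — the narrative places the melting before the repainting, not after.
(c) Not entailed — Nadia melted the snow, not the vase; the vase belongs to the breaking event.
(d) Not entailed — the vase is what broke, not the glass.
(e) Entailed — the narrative places the melting before the repainting.

(e)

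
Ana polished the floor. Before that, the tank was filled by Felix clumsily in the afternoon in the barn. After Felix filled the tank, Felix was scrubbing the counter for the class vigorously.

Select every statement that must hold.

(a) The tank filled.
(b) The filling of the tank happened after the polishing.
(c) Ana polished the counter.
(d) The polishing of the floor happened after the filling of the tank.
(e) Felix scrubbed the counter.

(a) Entailed — 'Felix filled the tank' is causative; it entails the inchoative 'the tank filled'.
(b) Not entailed — the narrative places the filling before the polishing, not after.
(c) Not entailed — Ana polished the floor, not the counter; the counter belongs to the scrubbing event.
(d) Entailed — the narrative places the filling before the polishing.
(e) Entailed — 'scrub' is an activity; 'was scrubbing' entails that some scrubbing happened, so 'scrubbed' holds.

(a), (d), (e)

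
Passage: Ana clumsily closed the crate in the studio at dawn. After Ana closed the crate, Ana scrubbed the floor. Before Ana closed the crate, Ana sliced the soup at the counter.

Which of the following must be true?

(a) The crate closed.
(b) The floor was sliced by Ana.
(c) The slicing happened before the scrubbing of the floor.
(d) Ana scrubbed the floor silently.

(a) Entailed — 'Ana closed the crate' is causative; it entails the inchoative 'the crate closed'.
(b) Not entailed — Ana sliced the soup, not the floor; the floor belongs to the scrubbing event.
(c) Entailed — the narrative places the slicing before the scrubbing.
(d) Not entailed — 'silently' adds information not in the original event.

(a), (c)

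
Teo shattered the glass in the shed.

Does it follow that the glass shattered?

yes

'Teo shattered the glass' is the causative; it entails the inchoative 'the glass shattered'.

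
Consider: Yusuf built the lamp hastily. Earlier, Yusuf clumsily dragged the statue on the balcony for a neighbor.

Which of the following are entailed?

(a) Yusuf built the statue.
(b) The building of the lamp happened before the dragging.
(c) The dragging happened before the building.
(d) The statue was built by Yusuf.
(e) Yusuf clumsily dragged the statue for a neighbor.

(c), (e)

(a) Not entailed — Yusuf built the lamp, not the statue; the statue belongs to the dragging event.
(b) Not entailed — the narrative places the dragging before the building, not after.
(c) Entailed — the narrative places the dragging before the building.
(d) Not entailed — Yusuf built the lamp, not the statue; the statue belongs to the dragging event.
(e) Entailed — this follows by dropping conjuncts from the dragging event's description.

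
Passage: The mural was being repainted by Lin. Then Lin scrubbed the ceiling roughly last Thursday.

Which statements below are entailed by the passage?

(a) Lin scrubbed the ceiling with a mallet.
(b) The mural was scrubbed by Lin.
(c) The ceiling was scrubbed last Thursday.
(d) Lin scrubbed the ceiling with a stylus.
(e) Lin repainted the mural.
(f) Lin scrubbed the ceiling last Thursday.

(c), (f)

(a) Not entailed — 'with a mallet' adds information not in the original event.
(b) Not entailed — Lin scrubbed the ceiling, not the mural; the mural belongs to the repainting event.
(c) Entailed — this follows by dropping conjuncts from the scrubbing event's description.
(d) Not entailed — 'with a stylus' adds information not in the original event.
(e) Not entailed — 'was repainting' is progressive on an accomplishment; it does not entail the completed 'repainted'.
(f) Entailed — dropping 'roughly' leaves a sub-description the original still satisfies.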